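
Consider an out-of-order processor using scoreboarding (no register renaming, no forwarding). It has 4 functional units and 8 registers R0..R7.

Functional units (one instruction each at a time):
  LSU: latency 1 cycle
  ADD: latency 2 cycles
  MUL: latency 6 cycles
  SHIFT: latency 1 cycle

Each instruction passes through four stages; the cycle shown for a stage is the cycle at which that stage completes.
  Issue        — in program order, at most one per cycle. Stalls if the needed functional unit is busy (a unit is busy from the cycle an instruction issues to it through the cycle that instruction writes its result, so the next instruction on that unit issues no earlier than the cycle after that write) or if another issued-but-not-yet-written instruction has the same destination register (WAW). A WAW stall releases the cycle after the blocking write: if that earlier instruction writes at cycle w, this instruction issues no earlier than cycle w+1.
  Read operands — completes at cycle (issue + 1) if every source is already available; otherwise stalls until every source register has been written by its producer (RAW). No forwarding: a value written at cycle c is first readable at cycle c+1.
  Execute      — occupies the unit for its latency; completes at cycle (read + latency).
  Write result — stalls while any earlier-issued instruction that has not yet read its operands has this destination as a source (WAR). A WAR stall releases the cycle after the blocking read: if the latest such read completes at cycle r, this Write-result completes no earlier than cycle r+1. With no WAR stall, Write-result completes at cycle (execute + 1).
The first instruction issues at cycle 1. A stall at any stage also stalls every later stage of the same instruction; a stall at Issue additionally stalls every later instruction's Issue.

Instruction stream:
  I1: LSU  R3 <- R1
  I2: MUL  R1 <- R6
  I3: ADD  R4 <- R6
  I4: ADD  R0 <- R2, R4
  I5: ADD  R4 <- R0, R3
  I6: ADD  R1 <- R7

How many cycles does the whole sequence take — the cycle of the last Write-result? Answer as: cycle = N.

cycle = 22

c1: I1→LSU
c2: I1 RO, I2→MUL
c3: I1 EX, I2 RO, I3→ADD
c4: I1 WR R3, I3 RO
c6: I3 EX
c7: I3 WR R4
c8: I4→ADD
c9: I2 EX, I4 RO
c10: I2 WR R1
c11: I4 EX
c12: I4 WR R0
c13: I5→ADD
c14: I5 RO
c16: I5 EX
c17: I5 WR R4
c18: I6→ADD
c19: I6 RO
c21: I6 EX
c22: I6 WR R1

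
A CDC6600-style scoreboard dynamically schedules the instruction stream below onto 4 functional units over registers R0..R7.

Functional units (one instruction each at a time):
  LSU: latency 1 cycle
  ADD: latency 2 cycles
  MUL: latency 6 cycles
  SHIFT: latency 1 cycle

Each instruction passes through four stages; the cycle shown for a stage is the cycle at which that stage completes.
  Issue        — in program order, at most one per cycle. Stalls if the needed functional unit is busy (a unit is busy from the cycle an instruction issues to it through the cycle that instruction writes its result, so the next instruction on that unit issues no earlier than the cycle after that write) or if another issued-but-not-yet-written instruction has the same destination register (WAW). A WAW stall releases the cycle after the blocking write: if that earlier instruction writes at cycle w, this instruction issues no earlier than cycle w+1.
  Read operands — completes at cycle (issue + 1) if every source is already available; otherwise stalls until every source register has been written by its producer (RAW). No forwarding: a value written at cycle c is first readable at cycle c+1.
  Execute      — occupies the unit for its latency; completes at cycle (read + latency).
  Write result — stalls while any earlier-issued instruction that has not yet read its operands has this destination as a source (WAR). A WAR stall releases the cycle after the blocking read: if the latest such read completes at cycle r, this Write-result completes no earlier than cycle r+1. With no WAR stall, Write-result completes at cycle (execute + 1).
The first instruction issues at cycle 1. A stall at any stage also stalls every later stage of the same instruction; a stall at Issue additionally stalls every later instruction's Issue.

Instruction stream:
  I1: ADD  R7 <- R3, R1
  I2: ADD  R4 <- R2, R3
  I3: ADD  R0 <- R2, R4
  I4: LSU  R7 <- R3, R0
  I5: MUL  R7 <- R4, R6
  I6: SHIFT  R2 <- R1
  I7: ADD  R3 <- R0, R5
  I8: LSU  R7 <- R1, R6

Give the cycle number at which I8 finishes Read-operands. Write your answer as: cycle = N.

cycle = 29

cycle 1: I1 issues→ADD
cycle 2: I1 reads
cycle 4: I1 exec-done
cycle 5: I1 writes R7
cycle 6: I2 issues→ADD
cycle 7: I2 reads
cycle 9: I2 exec-done
cycle 10: I2 writes R4
cycle 11: I3 issues→ADD
cycle 12: I3 reads, I4 issues→LSU
cycle 14: I3 exec-done
cycle 15: I3 writes R0
cycle 16: I4 reads
cycle 17: I4 exec-done
cycle 18: I4 writes R7
cycle 19: I5 issues→MUL
cycle 20: I5 reads, I6 issues→SHIFT
cycle 21: I6 reads, I7 issues→ADD
cycle 22: I6 exec-done, I7 reads
cycle 23: I6 writes R2
cycle 24: I7 exec-done
cycle 25: I7 writes R3
cycle 26: I5 exec-done
cycle 27: I5 writes R7
cycle 28: I8 issues→LSU
cycle 29: I8 reads
cycle 30: I8 exec-done
cycle 31: I8 writes R7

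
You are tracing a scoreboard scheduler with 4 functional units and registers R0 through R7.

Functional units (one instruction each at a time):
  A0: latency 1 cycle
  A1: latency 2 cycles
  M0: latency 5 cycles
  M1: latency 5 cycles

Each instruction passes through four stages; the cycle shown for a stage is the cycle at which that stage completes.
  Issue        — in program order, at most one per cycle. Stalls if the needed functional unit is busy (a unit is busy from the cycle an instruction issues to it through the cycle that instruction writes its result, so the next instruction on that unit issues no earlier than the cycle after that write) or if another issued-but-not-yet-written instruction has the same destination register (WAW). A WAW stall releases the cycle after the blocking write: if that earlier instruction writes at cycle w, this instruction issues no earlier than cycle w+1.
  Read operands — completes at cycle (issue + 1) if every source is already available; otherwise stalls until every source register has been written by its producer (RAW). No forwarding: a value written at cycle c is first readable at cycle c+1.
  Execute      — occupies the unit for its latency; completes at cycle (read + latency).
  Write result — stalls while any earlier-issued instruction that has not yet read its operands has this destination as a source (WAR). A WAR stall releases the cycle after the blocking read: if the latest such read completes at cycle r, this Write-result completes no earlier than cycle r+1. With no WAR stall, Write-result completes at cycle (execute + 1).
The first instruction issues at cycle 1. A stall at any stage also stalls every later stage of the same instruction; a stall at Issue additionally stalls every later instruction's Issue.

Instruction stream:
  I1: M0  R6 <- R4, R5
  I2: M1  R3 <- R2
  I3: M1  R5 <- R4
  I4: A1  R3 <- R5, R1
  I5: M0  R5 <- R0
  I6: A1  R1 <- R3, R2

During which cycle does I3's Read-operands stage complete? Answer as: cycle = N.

cycle = 11

[I1] 1/2/7/8
[I2] 2/3/8/9
[I3] 10/11/16/17  (struct: M1 busy until I2 writes@9)
[I4] 11/18/20/21  (RAW R5: wait I3 write@17)
[I5] 18/19/24/25  (WAW R5: wait I3 write@17)
[I6] 22/23/25/26  (struct: A1 busy until I4 writes@21)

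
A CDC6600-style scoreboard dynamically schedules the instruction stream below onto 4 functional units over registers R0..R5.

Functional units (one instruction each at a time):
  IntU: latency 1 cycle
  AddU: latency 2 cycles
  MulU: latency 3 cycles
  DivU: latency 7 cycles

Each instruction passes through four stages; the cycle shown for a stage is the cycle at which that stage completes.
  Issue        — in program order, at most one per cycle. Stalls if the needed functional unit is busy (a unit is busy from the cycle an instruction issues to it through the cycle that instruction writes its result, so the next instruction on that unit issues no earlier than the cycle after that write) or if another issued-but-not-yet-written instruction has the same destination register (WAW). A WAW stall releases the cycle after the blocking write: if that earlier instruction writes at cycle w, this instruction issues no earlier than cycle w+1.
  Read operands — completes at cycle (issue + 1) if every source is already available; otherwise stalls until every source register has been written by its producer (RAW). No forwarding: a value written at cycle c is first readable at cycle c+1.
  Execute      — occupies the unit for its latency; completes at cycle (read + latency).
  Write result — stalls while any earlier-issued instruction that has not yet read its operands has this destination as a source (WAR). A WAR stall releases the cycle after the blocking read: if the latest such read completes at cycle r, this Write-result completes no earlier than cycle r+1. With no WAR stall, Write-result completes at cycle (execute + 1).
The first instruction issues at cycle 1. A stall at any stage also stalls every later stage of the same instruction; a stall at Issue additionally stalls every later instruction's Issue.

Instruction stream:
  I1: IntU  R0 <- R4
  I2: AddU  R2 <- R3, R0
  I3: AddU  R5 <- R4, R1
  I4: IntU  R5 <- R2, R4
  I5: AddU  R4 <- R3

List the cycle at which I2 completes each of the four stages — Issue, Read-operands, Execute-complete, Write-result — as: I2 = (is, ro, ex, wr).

c1: I1 issues→IntU
c2: I1 reads; I2 issues→AddU
c3: I1 exec-done
c4: I1 writes R0
c5: I2 reads
c7: I2 exec-done
c8: I2 writes R2
c9: I3 issues→AddU
c10: I3 reads
c12: I3 exec-done
c13: I3 writes R5
c14: I4 issues→IntU
c15: I4 reads; I5 issues→AddU
c16: I4 exec-done; I5 reads
c17: I4 writes R5
c18: I5 exec-done
c19: I5 writes R4

I2 = (2, 5, 7, 8)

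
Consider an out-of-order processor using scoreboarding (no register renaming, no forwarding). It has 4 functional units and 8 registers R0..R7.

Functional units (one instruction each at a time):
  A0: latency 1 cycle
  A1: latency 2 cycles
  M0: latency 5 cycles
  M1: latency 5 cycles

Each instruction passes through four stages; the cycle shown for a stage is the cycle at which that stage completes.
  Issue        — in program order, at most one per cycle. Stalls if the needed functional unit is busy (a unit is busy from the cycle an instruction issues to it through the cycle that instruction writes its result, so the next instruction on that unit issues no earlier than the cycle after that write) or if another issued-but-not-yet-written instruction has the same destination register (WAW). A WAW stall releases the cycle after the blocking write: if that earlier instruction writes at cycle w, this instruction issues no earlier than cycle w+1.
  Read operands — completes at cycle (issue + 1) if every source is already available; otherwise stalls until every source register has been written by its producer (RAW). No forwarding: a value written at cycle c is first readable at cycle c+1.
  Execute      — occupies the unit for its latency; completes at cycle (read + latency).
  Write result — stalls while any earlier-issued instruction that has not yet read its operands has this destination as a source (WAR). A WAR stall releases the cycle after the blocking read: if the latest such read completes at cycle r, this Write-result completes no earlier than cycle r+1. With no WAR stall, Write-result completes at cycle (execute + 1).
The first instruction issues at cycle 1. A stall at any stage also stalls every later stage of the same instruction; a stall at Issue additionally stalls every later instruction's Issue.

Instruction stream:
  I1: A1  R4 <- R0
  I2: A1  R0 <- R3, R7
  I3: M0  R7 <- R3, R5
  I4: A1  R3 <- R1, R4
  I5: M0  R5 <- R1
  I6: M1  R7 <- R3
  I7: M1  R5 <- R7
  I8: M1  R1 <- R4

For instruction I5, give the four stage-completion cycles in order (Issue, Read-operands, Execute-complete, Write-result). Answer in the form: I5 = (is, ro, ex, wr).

I5 = (15, 16, 21, 22)

[I1] 1/2/4/5
[I2] 6/7/9/10  (struct: A1 busy until I1 writes@5)
[I3] 7/8/13/14
[I4] 11/12/14/15  (struct: A1 busy until I2 writes@10)
[I5] 15/16/21/22  (struct: M0 busy until I3 writes@14)
[I6] 16/17/22/23
[I7] 24/25/30/31  (struct: M1 busy until I6 writes@23)
[I8] 32/33/38/39  (struct: M1 busy until I7 writes@31)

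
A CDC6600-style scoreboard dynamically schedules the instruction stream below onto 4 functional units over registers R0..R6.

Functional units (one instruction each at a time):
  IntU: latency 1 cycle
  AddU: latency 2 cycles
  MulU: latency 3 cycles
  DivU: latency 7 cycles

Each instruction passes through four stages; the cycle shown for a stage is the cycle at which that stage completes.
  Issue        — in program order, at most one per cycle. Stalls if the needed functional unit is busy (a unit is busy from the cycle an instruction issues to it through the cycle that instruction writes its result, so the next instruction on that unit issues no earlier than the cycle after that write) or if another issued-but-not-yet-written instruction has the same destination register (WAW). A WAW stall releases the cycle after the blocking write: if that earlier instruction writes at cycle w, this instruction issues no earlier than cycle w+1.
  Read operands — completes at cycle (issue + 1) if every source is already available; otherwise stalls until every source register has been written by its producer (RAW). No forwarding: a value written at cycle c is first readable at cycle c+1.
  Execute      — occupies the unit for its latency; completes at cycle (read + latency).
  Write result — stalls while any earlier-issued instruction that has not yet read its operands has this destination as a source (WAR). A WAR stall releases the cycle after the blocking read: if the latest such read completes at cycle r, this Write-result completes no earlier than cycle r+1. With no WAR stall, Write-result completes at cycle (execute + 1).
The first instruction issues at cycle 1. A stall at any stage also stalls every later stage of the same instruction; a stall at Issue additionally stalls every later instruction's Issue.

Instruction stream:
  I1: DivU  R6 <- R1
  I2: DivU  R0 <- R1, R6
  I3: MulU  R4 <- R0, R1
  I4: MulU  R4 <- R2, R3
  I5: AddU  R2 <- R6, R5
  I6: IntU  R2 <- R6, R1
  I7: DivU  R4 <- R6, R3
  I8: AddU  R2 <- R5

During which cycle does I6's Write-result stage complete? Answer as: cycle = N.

I1 -> (1, 2, 9, 10)
I2 -> (11, 12, 19, 20)  // struct: DivU busy until I1 writes@10
I3 -> (12, 21, 24, 25)  // RAW R0: wait I2 write@20
I4 -> (26, 27, 30, 31)  // struct: MulU busy until I3 writes@25
I5 -> (27, 28, 30, 31)
I6 -> (32, 33, 34, 35)  // WAW R2: wait I5 write@31
I7 -> (33, 34, 41, 42)
I8 -> (36, 37, 39, 40)  // WAW R2: wait I6 write@35

cycle = 35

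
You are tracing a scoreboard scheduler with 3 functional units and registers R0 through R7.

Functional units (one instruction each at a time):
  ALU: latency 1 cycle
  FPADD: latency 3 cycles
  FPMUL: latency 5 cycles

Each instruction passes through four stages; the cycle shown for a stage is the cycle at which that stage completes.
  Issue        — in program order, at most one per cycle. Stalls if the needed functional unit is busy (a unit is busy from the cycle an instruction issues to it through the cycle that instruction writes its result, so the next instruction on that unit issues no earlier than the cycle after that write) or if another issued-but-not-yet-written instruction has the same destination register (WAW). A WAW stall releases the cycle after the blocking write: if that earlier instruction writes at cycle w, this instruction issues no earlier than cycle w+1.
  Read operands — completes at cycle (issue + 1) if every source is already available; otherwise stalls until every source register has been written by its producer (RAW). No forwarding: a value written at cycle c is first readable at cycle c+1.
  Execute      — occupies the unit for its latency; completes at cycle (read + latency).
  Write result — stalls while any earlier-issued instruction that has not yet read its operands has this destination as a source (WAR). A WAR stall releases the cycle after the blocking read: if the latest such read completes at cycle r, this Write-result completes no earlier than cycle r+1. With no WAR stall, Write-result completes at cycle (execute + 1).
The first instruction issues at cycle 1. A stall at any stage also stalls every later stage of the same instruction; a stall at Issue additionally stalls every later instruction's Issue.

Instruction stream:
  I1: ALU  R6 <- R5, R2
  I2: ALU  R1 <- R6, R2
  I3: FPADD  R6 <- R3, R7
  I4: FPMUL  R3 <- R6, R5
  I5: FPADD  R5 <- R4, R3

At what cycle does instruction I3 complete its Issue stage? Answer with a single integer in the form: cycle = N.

cycle = 6

t=1  issue I1 (ALU)
t=2  I1 read-ops
t=3  I1 finished on ALU
t=4  I1→R6
t=5  issue I2 (ALU)
t=6  I2 read-ops; issue I3 (FPADD)
t=7  I2 finished on ALU; I3 read-ops; issue I4 (FPMUL)
t=8  I2→R1
t=10  I3 finished on FPADD
t=11  I3→R6
t=12  I4 read-ops; issue I5 (FPADD)
t=17  I4 finished on FPMUL
t=18  I4→R3
t=19  I5 read-ops
t=22  I5 finished on FPADD
t=23  I5→R5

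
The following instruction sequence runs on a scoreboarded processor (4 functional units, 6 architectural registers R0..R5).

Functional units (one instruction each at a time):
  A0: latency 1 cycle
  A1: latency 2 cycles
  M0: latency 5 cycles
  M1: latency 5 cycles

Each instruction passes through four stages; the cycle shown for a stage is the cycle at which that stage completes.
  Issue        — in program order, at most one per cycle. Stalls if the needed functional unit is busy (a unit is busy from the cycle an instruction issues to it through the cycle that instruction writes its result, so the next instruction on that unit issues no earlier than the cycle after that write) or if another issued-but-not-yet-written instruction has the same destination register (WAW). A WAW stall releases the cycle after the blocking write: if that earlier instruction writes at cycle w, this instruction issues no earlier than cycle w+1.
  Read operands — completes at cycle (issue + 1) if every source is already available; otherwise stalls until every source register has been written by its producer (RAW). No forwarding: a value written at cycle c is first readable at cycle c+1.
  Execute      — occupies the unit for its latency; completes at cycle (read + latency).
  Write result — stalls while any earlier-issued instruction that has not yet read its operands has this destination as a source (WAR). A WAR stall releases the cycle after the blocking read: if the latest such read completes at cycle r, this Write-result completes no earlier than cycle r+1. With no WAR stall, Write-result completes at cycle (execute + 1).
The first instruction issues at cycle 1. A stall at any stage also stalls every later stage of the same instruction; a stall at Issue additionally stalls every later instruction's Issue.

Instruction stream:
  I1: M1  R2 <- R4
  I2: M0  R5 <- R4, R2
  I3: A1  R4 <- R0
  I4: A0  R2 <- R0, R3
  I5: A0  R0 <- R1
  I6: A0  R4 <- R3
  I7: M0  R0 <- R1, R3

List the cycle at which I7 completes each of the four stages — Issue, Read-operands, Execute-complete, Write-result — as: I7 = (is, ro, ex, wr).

c1: I1 dispatched to M1
c2: I1 operands ready · I2 dispatched to M0
c3: I3 dispatched to A1
c4: I3 operands ready
c6: I3 complete
c7: I1 complete
c8: R2←I1
c9: I2 operands ready · I4 dispatched to A0
c10: R4←I3 · I4 operands ready
c11: I4 complete
c12: R2←I4
c13: I5 dispatched to A0
c14: I2 complete · I5 operands ready
c15: R5←I2 · I5 complete
c16: R0←I5
c17: I6 dispatched to A0
c18: I6 operands ready · I7 dispatched to M0
c19: I6 complete · I7 operands ready
c20: R4←I6
c24: I7 complete
c25: R0←I7

I7 = (18, 19, 24, 25)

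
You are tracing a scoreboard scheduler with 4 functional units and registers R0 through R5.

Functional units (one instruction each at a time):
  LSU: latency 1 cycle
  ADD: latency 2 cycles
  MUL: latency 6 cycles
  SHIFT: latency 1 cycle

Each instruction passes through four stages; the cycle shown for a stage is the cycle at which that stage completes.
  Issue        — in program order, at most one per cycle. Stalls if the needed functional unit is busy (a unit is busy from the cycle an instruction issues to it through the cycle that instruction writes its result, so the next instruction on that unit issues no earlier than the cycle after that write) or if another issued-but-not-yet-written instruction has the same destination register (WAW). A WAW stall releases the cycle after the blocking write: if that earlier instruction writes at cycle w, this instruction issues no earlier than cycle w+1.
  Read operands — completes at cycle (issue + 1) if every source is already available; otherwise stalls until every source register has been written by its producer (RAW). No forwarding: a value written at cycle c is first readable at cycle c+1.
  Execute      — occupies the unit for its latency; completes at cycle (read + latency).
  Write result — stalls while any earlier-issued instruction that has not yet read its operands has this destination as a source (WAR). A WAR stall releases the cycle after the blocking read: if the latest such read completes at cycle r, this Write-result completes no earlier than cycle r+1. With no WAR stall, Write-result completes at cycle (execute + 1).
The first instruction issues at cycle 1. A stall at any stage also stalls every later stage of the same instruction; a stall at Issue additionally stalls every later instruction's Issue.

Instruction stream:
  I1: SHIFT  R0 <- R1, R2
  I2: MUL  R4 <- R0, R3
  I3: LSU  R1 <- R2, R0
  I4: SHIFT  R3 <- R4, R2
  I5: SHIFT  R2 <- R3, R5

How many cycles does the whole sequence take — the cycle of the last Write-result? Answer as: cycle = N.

  I1 | 1 | 2 | 3 | 4
  I2 | 2 | 5 | 11 | 12   RAW R0: wait I1 write@4
  I3 | 3 | 5 | 6 | 7   RAW R0: wait I1 write@4
  I4 | 5 | 13 | 14 | 15   struct: SHIFT busy until I1 writes@4 · RAW R4: wait I2 write@12
  I5 | 16 | 17 | 18 | 19   struct: SHIFT busy until I4 writes@15

cycle = 19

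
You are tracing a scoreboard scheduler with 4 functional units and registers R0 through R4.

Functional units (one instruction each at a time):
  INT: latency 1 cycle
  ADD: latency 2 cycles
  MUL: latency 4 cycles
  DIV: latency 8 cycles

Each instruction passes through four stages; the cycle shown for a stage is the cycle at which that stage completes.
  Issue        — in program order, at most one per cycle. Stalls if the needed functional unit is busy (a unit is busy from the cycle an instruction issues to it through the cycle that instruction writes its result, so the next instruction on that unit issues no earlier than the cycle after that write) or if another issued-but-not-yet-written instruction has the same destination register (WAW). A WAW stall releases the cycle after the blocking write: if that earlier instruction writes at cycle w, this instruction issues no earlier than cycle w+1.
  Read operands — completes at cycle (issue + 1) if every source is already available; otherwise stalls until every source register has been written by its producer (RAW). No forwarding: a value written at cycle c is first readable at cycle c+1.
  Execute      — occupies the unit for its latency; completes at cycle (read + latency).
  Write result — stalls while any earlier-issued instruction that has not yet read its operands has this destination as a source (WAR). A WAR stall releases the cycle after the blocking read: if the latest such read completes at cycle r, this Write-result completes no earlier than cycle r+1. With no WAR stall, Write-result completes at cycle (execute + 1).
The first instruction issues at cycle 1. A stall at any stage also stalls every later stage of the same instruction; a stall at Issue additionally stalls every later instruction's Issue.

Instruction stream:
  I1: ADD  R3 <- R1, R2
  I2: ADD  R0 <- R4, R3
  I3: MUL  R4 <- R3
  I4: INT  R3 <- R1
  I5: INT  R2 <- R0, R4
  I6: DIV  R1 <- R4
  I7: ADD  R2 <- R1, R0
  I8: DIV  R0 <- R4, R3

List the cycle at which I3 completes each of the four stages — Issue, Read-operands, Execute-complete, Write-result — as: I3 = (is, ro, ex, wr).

I1 -> (1, 2, 4, 5)
I2 -> (6, 7, 9, 10)  // struct: ADD busy until I1 writes@5
I3 -> (7, 8, 12, 13)
I4 -> (8, 9, 10, 11)
I5 -> (12, 14, 15, 16)  // struct: INT busy until I4 writes@11, RAW R4: wait I3 write@13
I6 -> (13, 14, 22, 23)
I7 -> (17, 24, 26, 27)  // WAW R2: wait I5 write@16, RAW R1: wait I6 write@23
I8 -> (24, 25, 33, 34)  // struct: DIV busy until I6 writes@23

I3 = (7, 8, 12, 13)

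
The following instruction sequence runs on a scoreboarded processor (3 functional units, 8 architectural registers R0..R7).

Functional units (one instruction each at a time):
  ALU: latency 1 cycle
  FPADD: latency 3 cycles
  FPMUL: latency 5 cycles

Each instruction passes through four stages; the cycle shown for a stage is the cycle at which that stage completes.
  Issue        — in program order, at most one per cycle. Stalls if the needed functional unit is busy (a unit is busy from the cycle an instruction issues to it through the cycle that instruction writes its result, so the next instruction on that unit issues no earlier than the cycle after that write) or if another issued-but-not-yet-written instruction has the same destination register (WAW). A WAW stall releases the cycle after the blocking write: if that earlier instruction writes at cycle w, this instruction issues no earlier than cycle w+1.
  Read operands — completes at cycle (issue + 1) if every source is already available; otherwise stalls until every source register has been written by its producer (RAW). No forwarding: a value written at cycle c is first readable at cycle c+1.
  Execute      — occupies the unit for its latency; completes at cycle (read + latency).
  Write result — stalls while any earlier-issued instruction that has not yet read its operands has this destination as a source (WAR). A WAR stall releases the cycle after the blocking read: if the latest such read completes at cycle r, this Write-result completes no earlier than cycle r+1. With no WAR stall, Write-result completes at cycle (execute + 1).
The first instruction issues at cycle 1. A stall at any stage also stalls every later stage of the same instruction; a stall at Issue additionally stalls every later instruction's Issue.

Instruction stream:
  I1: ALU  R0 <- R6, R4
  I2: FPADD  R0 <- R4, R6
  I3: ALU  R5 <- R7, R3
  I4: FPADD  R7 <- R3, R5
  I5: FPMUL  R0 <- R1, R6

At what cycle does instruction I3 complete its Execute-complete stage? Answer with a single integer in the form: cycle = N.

c1: I1 issues→ALU
c2: I1 reads
c3: I1 exec-done
c4: I1 writes R0
c5: I2 issues→FPADD
c6: I2 reads · I3 issues→ALU
c7: I3 reads
c8: I3 exec-done
c9: I2 exec-done · I3 writes R5
c10: I2 writes R0
c11: I4 issues→FPADD
c12: I4 reads · I5 issues→FPMUL
c13: I5 reads
c15: I4 exec-done
c16: I4 writes R7
c18: I5 exec-done
c19: I5 writes R0

cycle = 8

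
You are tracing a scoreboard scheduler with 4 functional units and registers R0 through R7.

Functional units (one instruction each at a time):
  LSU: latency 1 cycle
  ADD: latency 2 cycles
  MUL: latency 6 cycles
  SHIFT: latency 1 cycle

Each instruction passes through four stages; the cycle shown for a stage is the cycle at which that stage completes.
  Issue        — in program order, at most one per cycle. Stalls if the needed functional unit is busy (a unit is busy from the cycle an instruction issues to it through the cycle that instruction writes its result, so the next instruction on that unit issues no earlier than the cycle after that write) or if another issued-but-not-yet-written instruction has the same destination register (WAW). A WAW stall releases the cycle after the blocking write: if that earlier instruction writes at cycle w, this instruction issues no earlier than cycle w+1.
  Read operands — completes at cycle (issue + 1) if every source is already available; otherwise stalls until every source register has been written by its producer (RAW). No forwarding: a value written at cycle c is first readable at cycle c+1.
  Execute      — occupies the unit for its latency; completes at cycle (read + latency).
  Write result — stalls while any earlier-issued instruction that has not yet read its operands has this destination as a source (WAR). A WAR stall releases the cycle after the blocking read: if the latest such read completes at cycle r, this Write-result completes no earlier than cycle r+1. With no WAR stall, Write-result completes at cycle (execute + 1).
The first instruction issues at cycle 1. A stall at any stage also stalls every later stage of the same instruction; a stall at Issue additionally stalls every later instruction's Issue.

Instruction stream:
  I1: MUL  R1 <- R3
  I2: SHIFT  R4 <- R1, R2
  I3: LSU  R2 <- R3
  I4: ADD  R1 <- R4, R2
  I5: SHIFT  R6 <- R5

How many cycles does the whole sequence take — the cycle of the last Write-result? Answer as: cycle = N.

I1 -> (1, 2, 8, 9)
I2 -> (2, 10, 11, 12)  // RAW R1: wait I1 write@9
I3 -> (3, 4, 5, 11)  // WAR R2: wait I2 read@10
I4 -> (10, 13, 15, 16)  // WAW R1: wait I1 write@9, RAW R4: wait I2 write@12
I5 -> (13, 14, 15, 16)  // struct: SHIFT busy until I2 writes@12

cycle = 16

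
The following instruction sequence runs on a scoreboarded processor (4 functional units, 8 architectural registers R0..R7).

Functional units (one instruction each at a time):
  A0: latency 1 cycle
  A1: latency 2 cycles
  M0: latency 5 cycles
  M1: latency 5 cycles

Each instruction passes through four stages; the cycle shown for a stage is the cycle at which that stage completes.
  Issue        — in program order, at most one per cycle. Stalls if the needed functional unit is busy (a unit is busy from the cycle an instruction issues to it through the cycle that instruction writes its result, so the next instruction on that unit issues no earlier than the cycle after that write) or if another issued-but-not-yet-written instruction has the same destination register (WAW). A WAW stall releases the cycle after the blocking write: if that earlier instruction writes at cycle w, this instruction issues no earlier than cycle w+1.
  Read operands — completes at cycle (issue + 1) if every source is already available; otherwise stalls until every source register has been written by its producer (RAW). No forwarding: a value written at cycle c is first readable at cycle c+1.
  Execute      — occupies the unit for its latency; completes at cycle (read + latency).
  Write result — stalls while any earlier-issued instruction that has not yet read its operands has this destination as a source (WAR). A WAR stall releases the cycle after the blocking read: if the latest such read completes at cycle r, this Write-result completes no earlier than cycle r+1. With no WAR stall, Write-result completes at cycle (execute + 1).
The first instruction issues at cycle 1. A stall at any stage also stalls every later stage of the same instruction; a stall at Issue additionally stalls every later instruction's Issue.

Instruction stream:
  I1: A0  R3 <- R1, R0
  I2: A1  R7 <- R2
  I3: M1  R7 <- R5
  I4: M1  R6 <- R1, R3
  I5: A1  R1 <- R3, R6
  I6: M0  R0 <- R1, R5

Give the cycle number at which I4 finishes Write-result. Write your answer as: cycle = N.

1) issue 1, read 2, done 3, write 4
2) issue 2, read 3, done 5, write 6
3) issue 7, read 8, done 13, write 14  <WAW R7: wait I2 write@6>
4) issue 15, read 16, done 21, write 22  <struct: M1 busy until I3 writes@14>
5) issue 16, read 23, done 25, write 26  <RAW R6: wait I4 write@22>
6) issue 17, read 27, done 32, write 33  <RAW R1: wait I5 write@26>

cycle = 22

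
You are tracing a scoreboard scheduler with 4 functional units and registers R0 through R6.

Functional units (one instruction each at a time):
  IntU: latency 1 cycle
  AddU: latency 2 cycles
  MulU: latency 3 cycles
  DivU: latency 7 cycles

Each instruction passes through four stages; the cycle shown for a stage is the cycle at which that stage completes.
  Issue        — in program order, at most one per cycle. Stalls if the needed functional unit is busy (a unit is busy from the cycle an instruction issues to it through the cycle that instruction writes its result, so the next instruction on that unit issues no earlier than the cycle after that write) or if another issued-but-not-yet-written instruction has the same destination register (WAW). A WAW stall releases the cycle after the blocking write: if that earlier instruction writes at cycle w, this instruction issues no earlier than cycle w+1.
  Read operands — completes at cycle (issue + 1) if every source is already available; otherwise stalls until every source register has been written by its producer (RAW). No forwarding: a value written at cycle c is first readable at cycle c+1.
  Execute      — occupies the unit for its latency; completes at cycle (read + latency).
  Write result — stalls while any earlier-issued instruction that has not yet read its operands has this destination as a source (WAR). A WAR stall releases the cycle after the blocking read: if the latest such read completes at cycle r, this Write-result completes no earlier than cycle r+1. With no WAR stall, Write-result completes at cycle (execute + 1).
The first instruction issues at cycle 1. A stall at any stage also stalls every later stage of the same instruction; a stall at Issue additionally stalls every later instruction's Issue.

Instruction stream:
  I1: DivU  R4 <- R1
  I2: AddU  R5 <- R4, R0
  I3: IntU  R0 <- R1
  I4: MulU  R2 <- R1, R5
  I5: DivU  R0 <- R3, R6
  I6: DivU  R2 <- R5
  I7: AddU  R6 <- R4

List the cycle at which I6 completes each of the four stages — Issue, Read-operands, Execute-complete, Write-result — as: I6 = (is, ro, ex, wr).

I1 -> (1, 2, 9, 10)
I2 -> (2, 11, 13, 14)  // RAW R4: wait I1 write@10
I3 -> (3, 4, 5, 12)  // WAR R0: wait I2 read@11
I4 -> (4, 15, 18, 19)  // RAW R5: wait I2 write@14
I5 -> (13, 14, 21, 22)  // WAW R0: wait I3 write@12
I6 -> (23, 24, 31, 32)  // struct: DivU busy until I5 writes@22
I7 -> (24, 25, 27, 28)

I6 = (23, 24, 31, 32)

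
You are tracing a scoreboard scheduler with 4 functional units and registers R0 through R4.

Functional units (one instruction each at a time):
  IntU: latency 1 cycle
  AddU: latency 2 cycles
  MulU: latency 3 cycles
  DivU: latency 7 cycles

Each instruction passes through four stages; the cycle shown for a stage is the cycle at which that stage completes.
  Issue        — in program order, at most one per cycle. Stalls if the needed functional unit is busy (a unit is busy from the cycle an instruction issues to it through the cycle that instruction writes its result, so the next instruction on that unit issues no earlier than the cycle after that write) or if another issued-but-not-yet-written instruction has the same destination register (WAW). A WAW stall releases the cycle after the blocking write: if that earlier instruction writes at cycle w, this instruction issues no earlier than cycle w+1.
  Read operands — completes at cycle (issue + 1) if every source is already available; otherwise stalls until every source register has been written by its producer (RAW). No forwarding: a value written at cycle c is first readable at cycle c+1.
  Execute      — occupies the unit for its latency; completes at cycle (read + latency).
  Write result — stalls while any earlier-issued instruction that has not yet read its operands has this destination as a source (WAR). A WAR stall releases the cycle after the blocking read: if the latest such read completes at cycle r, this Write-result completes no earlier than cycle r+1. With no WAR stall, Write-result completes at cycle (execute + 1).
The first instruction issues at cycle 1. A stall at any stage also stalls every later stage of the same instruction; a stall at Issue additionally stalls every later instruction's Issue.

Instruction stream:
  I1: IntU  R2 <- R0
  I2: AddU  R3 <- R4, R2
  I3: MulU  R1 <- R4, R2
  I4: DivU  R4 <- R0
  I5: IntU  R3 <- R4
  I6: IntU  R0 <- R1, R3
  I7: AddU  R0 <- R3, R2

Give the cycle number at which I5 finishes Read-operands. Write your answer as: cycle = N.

cycle = 14

I1  is:1  ro:2  ex:3  wr:4
I2  is:2  ro:5  ex:7  wr:8  — RAW R2: wait I1 write@4
I3  is:3  ro:5  ex:8  wr:9  — RAW R2: wait I1 write@4
I4  is:4  ro:5  ex:12  wr:13
I5  is:9  ro:14  ex:15  wr:16  — WAW R3: wait I2 write@8, RAW R4: wait I4 write@13
I6  is:17  ro:18  ex:19  wr:20  — struct: IntU busy until I5 writes@16
I7  is:21  ro:22  ex:24  wr:25  — WAW R0: wait I6 write@20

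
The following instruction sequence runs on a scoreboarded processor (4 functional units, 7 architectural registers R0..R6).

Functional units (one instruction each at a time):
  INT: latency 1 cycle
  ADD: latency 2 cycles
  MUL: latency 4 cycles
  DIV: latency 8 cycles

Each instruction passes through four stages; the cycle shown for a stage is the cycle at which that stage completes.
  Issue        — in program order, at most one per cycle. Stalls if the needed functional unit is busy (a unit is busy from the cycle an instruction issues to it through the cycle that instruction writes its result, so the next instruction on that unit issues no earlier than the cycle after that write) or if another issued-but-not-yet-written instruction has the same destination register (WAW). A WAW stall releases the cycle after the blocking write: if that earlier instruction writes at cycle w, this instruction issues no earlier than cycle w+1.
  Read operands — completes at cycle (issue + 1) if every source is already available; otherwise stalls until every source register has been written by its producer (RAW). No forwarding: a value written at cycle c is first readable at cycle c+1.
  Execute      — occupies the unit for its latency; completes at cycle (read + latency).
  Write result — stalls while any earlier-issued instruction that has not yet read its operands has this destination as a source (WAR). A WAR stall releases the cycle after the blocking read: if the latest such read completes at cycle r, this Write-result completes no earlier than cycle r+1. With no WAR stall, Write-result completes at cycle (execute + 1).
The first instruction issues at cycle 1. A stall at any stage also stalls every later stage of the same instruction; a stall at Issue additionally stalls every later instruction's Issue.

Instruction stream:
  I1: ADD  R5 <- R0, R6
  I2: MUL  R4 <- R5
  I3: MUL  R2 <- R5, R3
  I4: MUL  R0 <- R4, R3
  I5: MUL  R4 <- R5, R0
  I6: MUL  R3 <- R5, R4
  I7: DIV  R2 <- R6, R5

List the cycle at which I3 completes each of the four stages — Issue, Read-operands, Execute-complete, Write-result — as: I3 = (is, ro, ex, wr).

1) issue 1, read 2, done 4, write 5
2) issue 2, read 6, done 10, write 11  <RAW R5: wait I1 write@5>
3) issue 12, read 13, done 17, write 18  <struct: MUL busy until I2 writes@11>
4) issue 19, read 20, done 24, write 25  <struct: MUL busy until I3 writes@18>
5) issue 26, read 27, done 31, write 32  <struct: MUL busy until I4 writes@25>
6) issue 33, read 34, done 38, write 39  <struct: MUL busy until I5 writes@32>
7) issue 34, read 35, done 43, write 44

I3 = (12, 13, 17, 18)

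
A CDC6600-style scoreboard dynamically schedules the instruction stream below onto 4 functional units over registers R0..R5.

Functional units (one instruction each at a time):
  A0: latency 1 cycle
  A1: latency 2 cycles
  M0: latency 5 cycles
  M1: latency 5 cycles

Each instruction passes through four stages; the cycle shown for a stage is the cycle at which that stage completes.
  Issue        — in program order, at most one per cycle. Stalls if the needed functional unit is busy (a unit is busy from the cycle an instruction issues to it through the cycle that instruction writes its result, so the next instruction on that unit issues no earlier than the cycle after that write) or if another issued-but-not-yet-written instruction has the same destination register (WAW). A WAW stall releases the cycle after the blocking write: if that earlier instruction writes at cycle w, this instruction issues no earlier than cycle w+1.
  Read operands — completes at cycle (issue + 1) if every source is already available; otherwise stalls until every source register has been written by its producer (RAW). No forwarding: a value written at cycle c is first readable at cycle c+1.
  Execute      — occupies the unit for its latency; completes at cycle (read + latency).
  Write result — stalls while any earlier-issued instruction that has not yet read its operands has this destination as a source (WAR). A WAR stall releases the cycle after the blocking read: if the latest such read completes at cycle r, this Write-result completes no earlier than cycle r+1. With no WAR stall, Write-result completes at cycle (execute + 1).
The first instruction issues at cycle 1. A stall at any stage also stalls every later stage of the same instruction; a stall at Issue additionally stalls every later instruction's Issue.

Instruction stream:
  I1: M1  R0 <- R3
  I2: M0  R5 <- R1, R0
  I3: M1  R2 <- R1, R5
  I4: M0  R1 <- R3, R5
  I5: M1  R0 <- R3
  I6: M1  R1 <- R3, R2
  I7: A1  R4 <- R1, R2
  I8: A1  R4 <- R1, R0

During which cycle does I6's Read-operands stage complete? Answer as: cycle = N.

cycle 1: I1→M1
cycle 2: I1 RO · I2→M0
cycle 7: I1 EX
cycle 8: I1 WR R0
cycle 9: I2 RO · I3→M1
cycle 14: I2 EX
cycle 15: I2 WR R5
cycle 16: I3 RO · I4→M0
cycle 17: I4 RO
cycle 21: I3 EX
cycle 22: I3 WR R2 · I4 EX
cycle 23: I4 WR R1 · I5→M1
cycle 24: I5 RO
cycle 29: I5 EX
cycle 30: I5 WR R0
cycle 31: I6→M1
cycle 32: I6 RO · I7→A1
cycle 37: I6 EX
cycle 38: I6 WR R1
cycle 39: I7 RO
cycle 41: I7 EX
cycle 42: I7 WR R4
cycle 43: I8→A1
cycle 44: I8 RO
cycle 46: I8 EX
cycle 47: I8 WR R4

cycle = 32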